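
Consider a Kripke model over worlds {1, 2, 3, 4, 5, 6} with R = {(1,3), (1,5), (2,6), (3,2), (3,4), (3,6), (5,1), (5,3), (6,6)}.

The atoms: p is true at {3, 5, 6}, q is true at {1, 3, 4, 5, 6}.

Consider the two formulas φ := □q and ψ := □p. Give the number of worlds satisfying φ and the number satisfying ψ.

5 and 4

For □q:
1: successors {3, 5}; q there: 3:T, 5:T. ✓
2: successors {6}; q there: 6:T. ✓
3: successors {2, 4, 6}; q there: 2:F, 4:T, 6:T. ✗
4: no successors, so □q holds vacuously. ✓
5: successors {1, 3}; q there: 1:T, 3:T. ✓
6: successors {6}; q there: 6:T. ✓
— 5 worlds.
For □p:
1: successors {3, 5}; p there: 3:T, 5:T. ✓
2: successors {6}; p there: 6:T. ✓
3: successors {2, 4, 6}; p there: 2:F, 4:F, 6:T. ✗
4: no successors, so □p holds vacuously. ✓
5: successors {1, 3}; p there: 1:F, 3:T. ✗
6: successors {6}; p there: 6:T. ✓
— 4 worlds.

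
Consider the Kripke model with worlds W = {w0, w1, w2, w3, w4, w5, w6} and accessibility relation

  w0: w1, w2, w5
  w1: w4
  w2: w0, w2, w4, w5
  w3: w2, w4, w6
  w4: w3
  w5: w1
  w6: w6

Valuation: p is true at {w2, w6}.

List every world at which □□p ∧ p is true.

{w6}

w0: □□p is F, p is F. ✗
w1: □□p is F, p is F. ✗
w2: □□p is F, p is T. ✗
w3: □□p is F, p is F. ✗
w4: □□p is F, p is F. ✗
w5: □□p is F, p is F. ✗
w6: □□p is T, p is T. ✓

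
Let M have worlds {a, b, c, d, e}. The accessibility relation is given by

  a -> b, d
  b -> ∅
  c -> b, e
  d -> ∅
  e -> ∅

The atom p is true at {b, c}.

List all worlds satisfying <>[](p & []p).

a: successors {b, d}; [](p & []p) there: b:T, d:T. ✓
b: no successors, so <>[](p & []p) fails. ✗
c: successors {b, e}; [](p & []p) there: b:T, e:T. ✓
d: no successors, so <>[](p & []p) fails. ✗
e: no successors, so <>[](p & []p) fails. ✗

{a, c}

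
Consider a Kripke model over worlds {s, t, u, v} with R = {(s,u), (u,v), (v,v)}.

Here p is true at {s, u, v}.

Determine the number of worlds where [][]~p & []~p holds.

s: [][]~p is F, []~p is F. ✗
t: [][]~p is T, []~p is T. ✓
u: [][]~p is F, []~p is F. ✗
v: [][]~p is F, []~p is F. ✗
Satisfying worlds: {t}.

1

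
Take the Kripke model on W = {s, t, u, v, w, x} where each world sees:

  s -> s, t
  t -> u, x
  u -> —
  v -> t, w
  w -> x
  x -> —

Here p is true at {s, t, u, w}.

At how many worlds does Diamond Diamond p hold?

s: successors {s, t}; Diamond p there: s:T, t:T. ✓
t: successors {u, x}; Diamond p there: u:F, x:F. ✗
u: no successors, so Diamond Diamond p fails. ✗
v: successors {t, w}; Diamond p there: t:T, w:F. ✓
w: successors {x}; Diamond p there: x:F. ✗
x: no successors, so Diamond Diamond p fails. ✗
Satisfying worlds: {s, v}.

2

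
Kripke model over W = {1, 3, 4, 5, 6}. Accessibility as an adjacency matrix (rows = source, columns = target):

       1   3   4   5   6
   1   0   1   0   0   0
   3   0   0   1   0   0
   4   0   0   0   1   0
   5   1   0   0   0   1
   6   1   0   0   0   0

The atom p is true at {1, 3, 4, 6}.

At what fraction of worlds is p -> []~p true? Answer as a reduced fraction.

2/5

1: p is T, []~p is F. ✗
3: p is T, []~p is F. ✗
4: p is T, []~p is T. ✓
5: p is F, []~p is F. ✓
6: p is T, []~p is F. ✗
That's 2 of 5 worlds, so 2/5.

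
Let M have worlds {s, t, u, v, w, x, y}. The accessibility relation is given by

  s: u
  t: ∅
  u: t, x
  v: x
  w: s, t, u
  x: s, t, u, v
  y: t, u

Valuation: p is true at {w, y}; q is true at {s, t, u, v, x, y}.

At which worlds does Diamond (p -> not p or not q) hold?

{s, u, v, w, x, y}

s: successors {u}; p -> not p or not q there: u:T. ✓
t: no successors, so Diamond (p -> not p or not q) fails. ✗
u: successors {t, x}; p -> not p or not q there: t:T, x:T. ✓
v: successors {x}; p -> not p or not q there: x:T. ✓
w: successors {s, t, u}; p -> not p or not q there: s:T, t:T, u:T. ✓
x: successors {s, t, u, v}; p -> not p or not q there: s:T, t:T, u:T, v:T. ✓
y: successors {t, u}; p -> not p or not q there: t:T, u:T. ✓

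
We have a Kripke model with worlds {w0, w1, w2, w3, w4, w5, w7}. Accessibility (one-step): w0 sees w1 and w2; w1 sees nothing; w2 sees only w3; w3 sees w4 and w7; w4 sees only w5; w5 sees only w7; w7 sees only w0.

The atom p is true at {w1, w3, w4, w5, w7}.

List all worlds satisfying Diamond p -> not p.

{w0, w1, w2, w7}

w0: Diamond p is T, not p is T. ✓
w1: Diamond p is F, not p is F. ✓
w2: Diamond p is T, not p is T. ✓
w3: Diamond p is T, not p is F. ✗
w4: Diamond p is T, not p is F. ✗
w5: Diamond p is T, not p is F. ✗
w7: Diamond p is F, not p is F. ✓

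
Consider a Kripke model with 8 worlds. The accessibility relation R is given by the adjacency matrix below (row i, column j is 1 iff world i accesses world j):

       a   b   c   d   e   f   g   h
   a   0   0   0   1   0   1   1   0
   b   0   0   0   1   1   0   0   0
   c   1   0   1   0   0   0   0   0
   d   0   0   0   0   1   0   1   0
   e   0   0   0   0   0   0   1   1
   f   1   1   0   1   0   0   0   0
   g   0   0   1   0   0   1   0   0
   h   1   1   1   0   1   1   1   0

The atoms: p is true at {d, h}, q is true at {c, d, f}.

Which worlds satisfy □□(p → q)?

{a, c, e, f, g}

a: successors {d, f, g}; □(p → q) there: d:T, f:T, g:T. ✓
b: successors {d, e}; □(p → q) there: d:T, e:F. ✗
c: successors {a, c}; □(p → q) there: a:T, c:T. ✓
d: successors {e, g}; □(p → q) there: e:F, g:T. ✗
e: successors {g, h}; □(p → q) there: g:T, h:T. ✓
f: successors {a, b, d}; □(p → q) there: a:T, b:T, d:T. ✓
g: successors {c, f}; □(p → q) there: c:T, f:T. ✓
h: successors {a, b, c, e, f, g}; □(p → q) there: a:T, b:T, c:T, e:F, f:T, g:T. ✗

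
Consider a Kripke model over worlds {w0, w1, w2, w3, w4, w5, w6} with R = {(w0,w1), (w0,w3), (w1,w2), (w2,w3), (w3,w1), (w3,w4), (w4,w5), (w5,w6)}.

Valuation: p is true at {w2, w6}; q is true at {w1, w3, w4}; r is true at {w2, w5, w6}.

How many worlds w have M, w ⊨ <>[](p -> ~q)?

6

w0: successors {w1, w3}; [](p -> ~q) there: w1:T, w3:T. ✓
w1: successors {w2}; [](p -> ~q) there: w2:T. ✓
w2: successors {w3}; [](p -> ~q) there: w3:T. ✓
w3: successors {w1, w4}; [](p -> ~q) there: w1:T, w4:T. ✓
w4: successors {w5}; [](p -> ~q) there: w5:T. ✓
w5: successors {w6}; [](p -> ~q) there: w6:T. ✓
w6: no successors, so <>[](p -> ~q) fails. ✗
Satisfying worlds: {w0, w1, w2, w3, w4, w5}.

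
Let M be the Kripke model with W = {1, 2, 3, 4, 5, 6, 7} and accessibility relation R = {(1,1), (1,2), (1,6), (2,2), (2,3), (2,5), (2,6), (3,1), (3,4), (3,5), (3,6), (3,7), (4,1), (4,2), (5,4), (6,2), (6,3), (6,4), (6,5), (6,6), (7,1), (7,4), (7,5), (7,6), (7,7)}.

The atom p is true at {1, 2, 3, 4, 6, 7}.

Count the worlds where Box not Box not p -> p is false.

1: Box not Box not p is T, p is T. ✓
2: Box not Box not p is T, p is T. ✓
3: Box not Box not p is T, p is T. ✓
4: Box not Box not p is T, p is T. ✓
5: Box not Box not p is T, p is F. ✗
6: Box not Box not p is T, p is T. ✓
7: Box not Box not p is T, p is T. ✓
Satisfying worlds: {1, 2, 3, 4, 6, 7}.
So Box not Box not p -> p fails at the other 1 world.

1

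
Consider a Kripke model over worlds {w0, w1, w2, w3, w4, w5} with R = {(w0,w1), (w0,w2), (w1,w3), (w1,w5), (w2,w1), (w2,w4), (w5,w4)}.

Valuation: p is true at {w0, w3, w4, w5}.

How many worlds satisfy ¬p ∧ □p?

w0: ¬p is F, □p is F. ✗
w1: ¬p is T, □p is T. ✓
w2: ¬p is T, □p is F. ✗
w3: ¬p is F, □p is T. ✗
w4: ¬p is F, □p is T. ✗
w5: ¬p is F, □p is T. ✗
Satisfying worlds: {w1}.

1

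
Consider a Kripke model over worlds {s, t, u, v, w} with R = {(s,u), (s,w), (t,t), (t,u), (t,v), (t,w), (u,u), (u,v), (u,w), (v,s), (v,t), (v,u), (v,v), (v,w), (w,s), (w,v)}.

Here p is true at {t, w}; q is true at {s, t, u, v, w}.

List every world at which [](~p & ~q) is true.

s: successors {u, w}; ~p & ~q there: u:F, w:F. ✗
t: successors {t, u, v, w}; ~p & ~q there: t:F, u:F, v:F, w:F. ✗
u: successors {u, v, w}; ~p & ~q there: u:F, v:F, w:F. ✗
v: successors {s, t, u, v, w}; ~p & ~q there: s:F, t:F, u:F, v:F, w:F. ✗
w: successors {s, v}; ~p & ~q there: s:F, v:F. ✗

∅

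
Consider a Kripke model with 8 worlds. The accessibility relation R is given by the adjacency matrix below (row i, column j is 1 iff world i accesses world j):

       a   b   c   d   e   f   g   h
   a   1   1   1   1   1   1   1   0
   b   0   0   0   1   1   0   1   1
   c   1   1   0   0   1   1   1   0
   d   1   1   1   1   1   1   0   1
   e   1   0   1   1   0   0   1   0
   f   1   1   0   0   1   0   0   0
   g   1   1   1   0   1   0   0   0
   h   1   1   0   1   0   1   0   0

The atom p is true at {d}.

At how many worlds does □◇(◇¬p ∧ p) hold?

a: successors {a, b, c, d, e, f, g}; ◇(◇¬p ∧ p) there: a:T, b:T, c:F, d:T, e:T, f:F, g:F. ✗
b: successors {d, e, g, h}; ◇(◇¬p ∧ p) there: d:T, e:T, g:F, h:T. ✗
c: successors {a, b, e, f, g}; ◇(◇¬p ∧ p) there: a:T, b:T, e:T, f:F, g:F. ✗
d: successors {a, b, c, d, e, f, h}; ◇(◇¬p ∧ p) there: a:T, b:T, c:F, d:T, e:T, f:F, h:T. ✗
e: successors {a, c, d, g}; ◇(◇¬p ∧ p) there: a:T, c:F, d:T, g:F. ✗
f: successors {a, b, e}; ◇(◇¬p ∧ p) there: a:T, b:T, e:T. ✓
g: successors {a, b, c, e}; ◇(◇¬p ∧ p) there: a:T, b:T, c:F, e:T. ✗
h: successors {a, b, d, f}; ◇(◇¬p ∧ p) there: a:T, b:T, d:T, f:F. ✗
Satisfying worlds: {f}.

1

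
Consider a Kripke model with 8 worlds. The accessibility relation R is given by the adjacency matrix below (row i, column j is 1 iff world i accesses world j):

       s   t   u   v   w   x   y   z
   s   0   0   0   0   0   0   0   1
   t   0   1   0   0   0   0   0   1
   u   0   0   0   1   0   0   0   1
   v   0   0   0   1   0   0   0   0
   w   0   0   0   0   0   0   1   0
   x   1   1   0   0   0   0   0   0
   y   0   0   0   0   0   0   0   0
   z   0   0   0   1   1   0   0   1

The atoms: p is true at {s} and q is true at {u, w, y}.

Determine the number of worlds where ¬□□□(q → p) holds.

5

s: □□□(q → p) is F. ✓
t: □□□(q → p) is F. ✓
u: □□□(q → p) is F. ✓
v: □□□(q → p) is T. ✗
w: □□□(q → p) is T. ✗
x: □□□(q → p) is F. ✓
y: □□□(q → p) is T. ✗
z: □□□(q → p) is F. ✓
Satisfying worlds: {s, t, u, x, z}.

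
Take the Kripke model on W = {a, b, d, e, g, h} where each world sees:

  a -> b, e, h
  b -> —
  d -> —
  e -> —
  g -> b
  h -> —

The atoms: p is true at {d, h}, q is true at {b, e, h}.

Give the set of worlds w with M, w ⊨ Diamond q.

{a, g}

a: successors {b, e, h}; q there: b:T, e:T, h:T. ✓
b: no successors, so Diamond q fails. ✗
d: no successors, so Diamond q fails. ✗
e: no successors, so Diamond q fails. ✗
g: successors {b}; q there: b:T. ✓
h: no successors, so Diamond q fails. ✗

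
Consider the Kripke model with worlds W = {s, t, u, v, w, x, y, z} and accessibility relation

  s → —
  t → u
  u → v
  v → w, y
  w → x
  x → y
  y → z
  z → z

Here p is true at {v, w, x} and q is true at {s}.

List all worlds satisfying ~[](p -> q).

{u, v, w}

s: [](p -> q) is T. ✗
t: [](p -> q) is T. ✗
u: [](p -> q) is F. ✓
v: [](p -> q) is F. ✓
w: [](p -> q) is F. ✓
x: [](p -> q) is T. ✗
y: [](p -> q) is T. ✗
z: [](p -> q) is T. ✗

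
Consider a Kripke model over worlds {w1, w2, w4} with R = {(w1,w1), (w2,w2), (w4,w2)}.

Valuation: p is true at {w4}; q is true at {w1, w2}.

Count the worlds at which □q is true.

w1: successors {w1}; q there: w1:T. ✓
w2: successors {w2}; q there: w2:T. ✓
w4: successors {w2}; q there: w2:T. ✓
Satisfying worlds: {w1, w2, w4}.

3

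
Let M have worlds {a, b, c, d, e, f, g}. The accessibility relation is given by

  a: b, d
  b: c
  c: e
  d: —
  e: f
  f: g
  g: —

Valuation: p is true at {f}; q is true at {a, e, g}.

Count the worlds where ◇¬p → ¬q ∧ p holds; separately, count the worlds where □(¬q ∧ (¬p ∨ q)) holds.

4 and 4

For ◇¬p → ¬q ∧ p:
a: ◇¬p is T, ¬q ∧ p is F. ✗
b: ◇¬p is T, ¬q ∧ p is F. ✗
c: ◇¬p is T, ¬q ∧ p is F. ✗
d: ◇¬p is F, ¬q ∧ p is F. ✓
e: ◇¬p is F, ¬q ∧ p is F. ✓
f: ◇¬p is T, ¬q ∧ p is T. ✓
g: ◇¬p is F, ¬q ∧ p is F. ✓
— 4 worlds.
For □(¬q ∧ (¬p ∨ q)):
a: successors {b, d}; ¬q ∧ (¬p ∨ q) there: b:T, d:T. ✓
b: successors {c}; ¬q ∧ (¬p ∨ q) there: c:T. ✓
c: successors {e}; ¬q ∧ (¬p ∨ q) there: e:F. ✗
d: no successors, so □(¬q ∧ (¬p ∨ q)) holds vacuously. ✓
e: successors {f}; ¬q ∧ (¬p ∨ q) there: f:F. ✗
f: successors {g}; ¬q ∧ (¬p ∨ q) there: g:F. ✗
g: no successors, so □(¬q ∧ (¬p ∨ q)) holds vacuously. ✓
— 4 worlds.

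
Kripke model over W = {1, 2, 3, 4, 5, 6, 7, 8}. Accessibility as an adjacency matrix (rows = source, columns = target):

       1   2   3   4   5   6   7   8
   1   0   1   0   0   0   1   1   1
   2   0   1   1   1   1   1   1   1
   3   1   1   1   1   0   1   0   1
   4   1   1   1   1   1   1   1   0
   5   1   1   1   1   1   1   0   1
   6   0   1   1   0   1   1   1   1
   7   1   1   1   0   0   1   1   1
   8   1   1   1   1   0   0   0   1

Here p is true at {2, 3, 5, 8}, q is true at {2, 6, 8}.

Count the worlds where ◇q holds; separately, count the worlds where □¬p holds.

For ◇q:
1: successors {2, 6, 7, 8}; q there: 2:T, 6:T, 7:F, 8:T. ✓
2: successors {2, 3, 4, 5, 6, 7, 8}; q there: 2:T, 3:F, 4:F, 5:F, 6:T, 7:F, 8:T. ✓
3: successors {1, 2, 3, 4, 6, 8}; q there: 1:F, 2:T, 3:F, 4:F, 6:T, 8:T. ✓
4: successors {1, 2, 3, 4, 5, 6, 7}; q there: 1:F, 2:T, 3:F, 4:F, 5:F, 6:T, 7:F. ✓
5: successors {1, 2, 3, 4, 5, 6, 8}; q there: 1:F, 2:T, 3:F, 4:F, 5:F, 6:T, 8:T. ✓
6: successors {2, 3, 5, 6, 7, 8}; q there: 2:T, 3:F, 5:F, 6:T, 7:F, 8:T. ✓
7: successors {1, 2, 3, 6, 7, 8}; q there: 1:F, 2:T, 3:F, 6:T, 7:F, 8:T. ✓
8: successors {1, 2, 3, 4, 8}; q there: 1:F, 2:T, 3:F, 4:F, 8:T. ✓
— 8 worlds.
For □¬p:
1: successors {2, 6, 7, 8}; ¬p there: 2:F, 6:T, 7:T, 8:F. ✗
2: successors {2, 3, 4, 5, 6, 7, 8}; ¬p there: 2:F, 3:F, 4:T, 5:F, 6:T, 7:T, 8:F. ✗
3: successors {1, 2, 3, 4, 6, 8}; ¬p there: 1:T, 2:F, 3:F, 4:T, 6:T, 8:F. ✗
4: successors {1, 2, 3, 4, 5, 6, 7}; ¬p there: 1:T, 2:F, 3:F, 4:T, 5:F, 6:T, 7:T. ✗
5: successors {1, 2, 3, 4, 5, 6, 8}; ¬p there: 1:T, 2:F, 3:F, 4:T, 5:F, 6:T, 8:F. ✗
6: successors {2, 3, 5, 6, 7, 8}; ¬p there: 2:F, 3:F, 5:F, 6:T, 7:T, 8:F. ✗
7: successors {1, 2, 3, 6, 7, 8}; ¬p there: 1:T, 2:F, 3:F, 6:T, 7:T, 8:F. ✗
8: successors {1, 2, 3, 4, 8}; ¬p there: 1:T, 2:F, 3:F, 4:T, 8:F. ✗
— 0 worlds.

8 and 0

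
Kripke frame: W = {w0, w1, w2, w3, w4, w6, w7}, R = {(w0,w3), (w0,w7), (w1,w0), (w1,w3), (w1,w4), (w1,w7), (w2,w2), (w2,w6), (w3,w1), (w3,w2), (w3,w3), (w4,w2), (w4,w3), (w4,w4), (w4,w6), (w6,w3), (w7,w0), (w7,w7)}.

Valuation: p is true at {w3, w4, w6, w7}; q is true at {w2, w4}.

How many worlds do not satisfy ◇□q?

w0: successors {w3, w7}; □q there: w3:F, w7:F. ✗
w1: successors {w0, w3, w4, w7}; □q there: w0:F, w3:F, w4:F, w7:F. ✗
w2: successors {w2, w6}; □q there: w2:F, w6:F. ✗
w3: successors {w1, w2, w3}; □q there: w1:F, w2:F, w3:F. ✗
w4: successors {w2, w3, w4, w6}; □q there: w2:F, w3:F, w4:F, w6:F. ✗
w6: successors {w3}; □q there: w3:F. ✗
w7: successors {w0, w7}; □q there: w0:F, w7:F. ✗
Satisfying worlds: ∅.
So ◇□q fails at the other 7 worlds.

7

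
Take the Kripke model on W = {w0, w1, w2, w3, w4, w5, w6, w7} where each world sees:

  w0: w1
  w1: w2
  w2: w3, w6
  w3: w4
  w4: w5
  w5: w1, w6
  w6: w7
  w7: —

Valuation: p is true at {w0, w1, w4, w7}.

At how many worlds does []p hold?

w0: successors {w1}; p there: w1:T. ✓
w1: successors {w2}; p there: w2:F. ✗
w2: successors {w3, w6}; p there: w3:F, w6:F. ✗
w3: successors {w4}; p there: w4:T. ✓
w4: successors {w5}; p there: w5:F. ✗
w5: successors {w1, w6}; p there: w1:T, w6:F. ✗
w6: successors {w7}; p there: w7:T. ✓
w7: no successors, so []p holds vacuously. ✓
Satisfying worlds: {w0, w3, w6, w7}.

4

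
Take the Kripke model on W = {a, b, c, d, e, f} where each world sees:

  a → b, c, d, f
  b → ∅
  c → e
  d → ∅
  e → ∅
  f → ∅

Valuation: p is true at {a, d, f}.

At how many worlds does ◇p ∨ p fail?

3

a: ◇p is T, p is T. ✓
b: ◇p is F, p is F. ✗
c: ◇p is F, p is F. ✗
d: ◇p is F, p is T. ✓
e: ◇p is F, p is F. ✗
f: ◇p is F, p is T. ✓
Satisfying worlds: {a, d, f}.
So ◇p ∨ p fails at the other 3 worlds.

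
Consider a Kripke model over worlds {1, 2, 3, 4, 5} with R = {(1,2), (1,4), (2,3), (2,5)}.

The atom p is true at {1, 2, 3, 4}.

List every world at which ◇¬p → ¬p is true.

{1, 3, 4, 5}

1: ◇¬p is F, ¬p is F. ✓
2: ◇¬p is T, ¬p is F. ✗
3: ◇¬p is F, ¬p is F. ✓
4: ◇¬p is F, ¬p is F. ✓
5: ◇¬p is F, ¬p is T. ✓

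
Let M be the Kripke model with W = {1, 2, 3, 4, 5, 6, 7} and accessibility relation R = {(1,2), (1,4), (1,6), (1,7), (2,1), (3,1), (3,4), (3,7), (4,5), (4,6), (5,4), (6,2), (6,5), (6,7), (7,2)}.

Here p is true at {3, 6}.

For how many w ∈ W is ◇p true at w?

1: successors {2, 4, 6, 7}; p there: 2:F, 4:F, 6:T, 7:F. ✓
2: successors {1}; p there: 1:F. ✗
3: successors {1, 4, 7}; p there: 1:F, 4:F, 7:F. ✗
4: successors {5, 6}; p there: 5:F, 6:T. ✓
5: successors {4}; p there: 4:F. ✗
6: successors {2, 5, 7}; p there: 2:F, 5:F, 7:F. ✗
7: successors {2}; p there: 2:F. ✗
Satisfying worlds: {1, 4}.

2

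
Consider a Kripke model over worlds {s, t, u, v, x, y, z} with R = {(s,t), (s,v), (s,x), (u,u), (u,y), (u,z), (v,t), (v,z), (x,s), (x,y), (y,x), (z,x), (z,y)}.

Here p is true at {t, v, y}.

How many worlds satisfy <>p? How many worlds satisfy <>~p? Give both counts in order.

For <>p:
s: successors {t, v, x}; p there: t:T, v:T, x:F. ✓
t: no successors, so <>p fails. ✗
u: successors {u, y, z}; p there: u:F, y:T, z:F. ✓
v: successors {t, z}; p there: t:T, z:F. ✓
x: successors {s, y}; p there: s:F, y:T. ✓
y: successors {x}; p there: x:F. ✗
z: successors {x, y}; p there: x:F, y:T. ✓
— 5 worlds.
For <>~p:
s: successors {t, v, x}; ~p there: t:F, v:F, x:T. ✓
t: no successors, so <>~p fails. ✗
u: successors {u, y, z}; ~p there: u:T, y:F, z:T. ✓
v: successors {t, z}; ~p there: t:F, z:T. ✓
x: successors {s, y}; ~p there: s:T, y:F. ✓
y: successors {x}; ~p there: x:T. ✓
z: successors {x, y}; ~p there: x:T, y:F. ✓
— 6 worlds.

5 and 6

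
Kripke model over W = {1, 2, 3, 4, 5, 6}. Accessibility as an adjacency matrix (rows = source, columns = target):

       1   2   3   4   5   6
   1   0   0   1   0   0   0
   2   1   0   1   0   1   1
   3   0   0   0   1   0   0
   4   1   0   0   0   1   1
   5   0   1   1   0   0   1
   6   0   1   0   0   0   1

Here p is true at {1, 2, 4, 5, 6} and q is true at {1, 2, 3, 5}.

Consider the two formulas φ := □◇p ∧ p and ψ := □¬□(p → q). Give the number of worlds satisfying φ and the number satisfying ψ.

3 and 4

For □◇p ∧ p:
1: □◇p is T, p is T. ✓
2: □◇p is F, p is T. ✗
3: □◇p is T, p is F. ✗
4: □◇p is F, p is T. ✗
5: □◇p is T, p is T. ✓
6: □◇p is T, p is T. ✓
— 3 worlds.
For □¬□(p → q):
1: successors {3}; ¬□(p → q) there: 3:T. ✓
2: successors {1, 3, 5, 6}; ¬□(p → q) there: 1:F, 3:T, 5:T, 6:T. ✗
3: successors {4}; ¬□(p → q) there: 4:T. ✓
4: successors {1, 5, 6}; ¬□(p → q) there: 1:F, 5:T, 6:T. ✗
5: successors {2, 3, 6}; ¬□(p → q) there: 2:T, 3:T, 6:T. ✓
6: successors {2, 6}; ¬□(p → q) there: 2:T, 6:T. ✓
— 4 worlds.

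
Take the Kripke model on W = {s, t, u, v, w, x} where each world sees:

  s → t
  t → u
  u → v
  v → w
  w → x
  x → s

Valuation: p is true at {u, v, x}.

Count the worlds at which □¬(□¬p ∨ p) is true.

2

s: successors {t}; ¬(□¬p ∨ p) there: t:T. ✓
t: successors {u}; ¬(□¬p ∨ p) there: u:F. ✗
u: successors {v}; ¬(□¬p ∨ p) there: v:F. ✗
v: successors {w}; ¬(□¬p ∨ p) there: w:T. ✓
w: successors {x}; ¬(□¬p ∨ p) there: x:F. ✗
x: successors {s}; ¬(□¬p ∨ p) there: s:F. ✗
Satisfying worlds: {s, v}.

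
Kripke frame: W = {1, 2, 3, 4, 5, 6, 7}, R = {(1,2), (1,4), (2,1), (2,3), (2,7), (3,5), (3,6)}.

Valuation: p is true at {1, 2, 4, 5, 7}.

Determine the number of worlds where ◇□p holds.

3

1: successors {2, 4}; □p there: 2:F, 4:T. ✓
2: successors {1, 3, 7}; □p there: 1:T, 3:F, 7:T. ✓
3: successors {5, 6}; □p there: 5:T, 6:T. ✓
4: no successors, so ◇□p fails. ✗
5: no successors, so ◇□p fails. ✗
6: no successors, so ◇□p fails. ✗
7: no successors, so ◇□p fails. ✗
Satisfying worlds: {1, 2, 3}.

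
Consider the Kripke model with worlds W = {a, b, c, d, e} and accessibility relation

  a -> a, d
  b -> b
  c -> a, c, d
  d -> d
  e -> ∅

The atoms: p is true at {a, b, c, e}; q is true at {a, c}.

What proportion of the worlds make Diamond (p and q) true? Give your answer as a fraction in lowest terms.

a: successors {a, d}; p and q there: a:T, d:F. ✓
b: successors {b}; p and q there: b:F. ✗
c: successors {a, c, d}; p and q there: a:T, c:T, d:F. ✓
d: successors {d}; p and q there: d:F. ✗
e: no successors, so Diamond (p and q) fails. ✗
That's 2 of 5 worlds, so 2/5.

2/5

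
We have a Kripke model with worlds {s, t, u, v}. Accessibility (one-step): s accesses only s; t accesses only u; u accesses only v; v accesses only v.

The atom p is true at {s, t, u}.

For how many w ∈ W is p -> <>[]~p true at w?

3

s: p is T, <>[]~p is F. ✗
t: p is T, <>[]~p is T. ✓
u: p is T, <>[]~p is T. ✓
v: p is F, <>[]~p is T. ✓
Satisfying worlds: {t, u, v}.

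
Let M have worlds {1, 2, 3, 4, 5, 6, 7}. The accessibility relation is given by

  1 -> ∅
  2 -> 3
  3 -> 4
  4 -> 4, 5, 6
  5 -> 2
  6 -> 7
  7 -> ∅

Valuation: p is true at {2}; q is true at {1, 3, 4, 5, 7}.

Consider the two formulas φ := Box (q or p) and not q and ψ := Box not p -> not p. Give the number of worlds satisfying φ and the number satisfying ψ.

2 and 6

For Box (q or p) and not q:
1: Box (q or p) is T, not q is F. ✗
2: Box (q or p) is T, not q is T. ✓
3: Box (q or p) is T, not q is F. ✗
4: Box (q or p) is F, not q is F. ✗
5: Box (q or p) is T, not q is F. ✗
6: Box (q or p) is T, not q is T. ✓
7: Box (q or p) is T, not q is F. ✗
— 2 worlds.
For Box not p -> not p:
1: Box not p is T, not p is T. ✓
2: Box not p is T, not p is F. ✗
3: Box not p is T, not p is T. ✓
4: Box not p is T, not p is T. ✓
5: Box not p is F, not p is T. ✓
6: Box not p is T, not p is T. ✓
7: Box not p is T, not p is T. ✓
— 6 worlds.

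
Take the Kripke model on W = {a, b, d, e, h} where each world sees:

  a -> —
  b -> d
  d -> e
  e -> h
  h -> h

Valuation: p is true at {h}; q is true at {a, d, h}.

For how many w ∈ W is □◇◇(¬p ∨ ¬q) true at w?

a: no successors, so □◇◇(¬p ∨ ¬q) holds vacuously. ✓
b: successors {d}; ◇◇(¬p ∨ ¬q) there: d:F. ✗
d: successors {e}; ◇◇(¬p ∨ ¬q) there: e:F. ✗
e: successors {h}; ◇◇(¬p ∨ ¬q) there: h:F. ✗
h: successors {h}; ◇◇(¬p ∨ ¬q) there: h:F. ✗
Satisfying worlds: {a}.

1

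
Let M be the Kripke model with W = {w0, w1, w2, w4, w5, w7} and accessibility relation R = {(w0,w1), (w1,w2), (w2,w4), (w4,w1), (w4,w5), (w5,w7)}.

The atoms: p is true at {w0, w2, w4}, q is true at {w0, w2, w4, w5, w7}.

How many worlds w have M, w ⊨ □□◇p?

3

w0: successors {w1}; □◇p there: w1:T. ✓
w1: successors {w2}; □◇p there: w2:F. ✗
w2: successors {w4}; □◇p there: w4:F. ✗
w4: successors {w1, w5}; □◇p there: w1:T, w5:F. ✗
w5: successors {w7}; □◇p there: w7:T. ✓
w7: no successors, so □□◇p holds vacuously. ✓
Satisfying worlds: {w0, w5, w7}.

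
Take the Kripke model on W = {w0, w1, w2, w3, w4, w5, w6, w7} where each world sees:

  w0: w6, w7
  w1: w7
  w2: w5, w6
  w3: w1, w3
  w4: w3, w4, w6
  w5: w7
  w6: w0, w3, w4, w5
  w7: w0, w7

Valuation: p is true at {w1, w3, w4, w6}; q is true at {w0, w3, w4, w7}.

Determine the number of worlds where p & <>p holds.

3

w0: p is F, <>p is T. ✗
w1: p is T, <>p is F. ✗
w2: p is F, <>p is T. ✗
w3: p is T, <>p is T. ✓
w4: p is T, <>p is T. ✓
w5: p is F, <>p is F. ✗
w6: p is T, <>p is T. ✓
w7: p is F, <>p is F. ✗
Satisfying worlds: {w3, w4, w6}.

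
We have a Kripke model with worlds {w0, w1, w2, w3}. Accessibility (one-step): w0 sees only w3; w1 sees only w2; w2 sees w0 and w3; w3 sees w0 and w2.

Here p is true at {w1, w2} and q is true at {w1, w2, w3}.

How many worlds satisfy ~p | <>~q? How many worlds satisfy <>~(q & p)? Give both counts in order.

For ~p | <>~q:
w0: ~p is T, <>~q is F. ✓
w1: ~p is F, <>~q is F. ✗
w2: ~p is F, <>~q is T. ✓
w3: ~p is T, <>~q is T. ✓
— 3 worlds.
For <>~(q & p):
w0: successors {w3}; ~(q & p) there: w3:T. ✓
w1: successors {w2}; ~(q & p) there: w2:F. ✗
w2: successors {w0, w3}; ~(q & p) there: w0:T, w3:T. ✓
w3: successors {w0, w2}; ~(q & p) there: w0:T, w2:F. ✓
— 3 worlds.

3 and 3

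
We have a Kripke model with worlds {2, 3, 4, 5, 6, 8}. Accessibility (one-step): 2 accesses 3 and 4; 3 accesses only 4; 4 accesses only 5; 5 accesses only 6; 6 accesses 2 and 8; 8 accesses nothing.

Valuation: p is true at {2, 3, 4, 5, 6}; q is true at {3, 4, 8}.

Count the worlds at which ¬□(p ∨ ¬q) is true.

1

2: □(p ∨ ¬q) is T. ✗
3: □(p ∨ ¬q) is T. ✗
4: □(p ∨ ¬q) is T. ✗
5: □(p ∨ ¬q) is T. ✗
6: □(p ∨ ¬q) is F. ✓
8: □(p ∨ ¬q) is T. ✗
Satisfying worlds: {6}.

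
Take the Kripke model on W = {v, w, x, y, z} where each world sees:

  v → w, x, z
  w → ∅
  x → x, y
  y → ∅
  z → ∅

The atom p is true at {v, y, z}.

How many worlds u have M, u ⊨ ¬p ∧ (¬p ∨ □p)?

v: ¬p is F, ¬p ∨ □p is F. ✗
w: ¬p is T, ¬p ∨ □p is T. ✓
x: ¬p is T, ¬p ∨ □p is T. ✓
y: ¬p is F, ¬p ∨ □p is T. ✗
z: ¬p is F, ¬p ∨ □p is T. ✗
Satisfying worlds: {w, x}.

2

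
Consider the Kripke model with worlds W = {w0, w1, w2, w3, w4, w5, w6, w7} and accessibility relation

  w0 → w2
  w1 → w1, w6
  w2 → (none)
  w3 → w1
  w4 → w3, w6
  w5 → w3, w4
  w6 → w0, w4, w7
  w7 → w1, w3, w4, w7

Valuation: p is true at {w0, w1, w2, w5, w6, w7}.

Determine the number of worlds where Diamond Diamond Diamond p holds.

w0: successors {w2}; Diamond Diamond p there: w2:F. ✗
w1: successors {w1, w6}; Diamond Diamond p there: w1:T, w6:T. ✓
w2: no successors, so Diamond Diamond Diamond p fails. ✗
w3: successors {w1}; Diamond Diamond p there: w1:T. ✓
w4: successors {w3, w6}; Diamond Diamond p there: w3:T, w6:T. ✓
w5: successors {w3, w4}; Diamond Diamond p there: w3:T, w4:T. ✓
w6: successors {w0, w4, w7}; Diamond Diamond p there: w0:F, w4:T, w7:T. ✓
w7: successors {w1, w3, w4, w7}; Diamond Diamond p there: w1:T, w3:T, w4:T, w7:T. ✓
Satisfying worlds: {w1, w3, w4, w5, w6, w7}.

6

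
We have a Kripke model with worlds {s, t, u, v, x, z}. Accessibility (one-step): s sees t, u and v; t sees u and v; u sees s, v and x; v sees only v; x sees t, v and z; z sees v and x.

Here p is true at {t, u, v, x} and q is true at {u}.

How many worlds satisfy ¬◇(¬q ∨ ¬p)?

0

s: ◇(¬q ∨ ¬p) is T. ✗
t: ◇(¬q ∨ ¬p) is T. ✗
u: ◇(¬q ∨ ¬p) is T. ✗
v: ◇(¬q ∨ ¬p) is T. ✗
x: ◇(¬q ∨ ¬p) is T. ✗
z: ◇(¬q ∨ ¬p) is T. ✗
Satisfying worlds: ∅.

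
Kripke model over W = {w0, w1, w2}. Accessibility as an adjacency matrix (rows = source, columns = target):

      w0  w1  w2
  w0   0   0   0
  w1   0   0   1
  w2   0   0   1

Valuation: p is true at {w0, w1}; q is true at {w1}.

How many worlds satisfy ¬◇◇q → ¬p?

1

w0: ¬◇◇q is T, ¬p is F. ✗
w1: ¬◇◇q is T, ¬p is F. ✗
w2: ¬◇◇q is T, ¬p is T. ✓
Satisfying worlds: {w2}.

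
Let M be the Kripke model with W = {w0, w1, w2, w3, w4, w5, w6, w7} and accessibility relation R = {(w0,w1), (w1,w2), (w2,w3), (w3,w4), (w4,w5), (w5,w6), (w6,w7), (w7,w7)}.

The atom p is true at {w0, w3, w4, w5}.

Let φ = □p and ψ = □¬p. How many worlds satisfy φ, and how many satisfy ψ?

3 and 5

For □p:
w0: successors {w1}; p there: w1:F. ✗
w1: successors {w2}; p there: w2:F. ✗
w2: successors {w3}; p there: w3:T. ✓
w3: successors {w4}; p there: w4:T. ✓
w4: successors {w5}; p there: w5:T. ✓
w5: successors {w6}; p there: w6:F. ✗
w6: successors {w7}; p there: w7:F. ✗
w7: successors {w7}; p there: w7:F. ✗
— 3 worlds.
For □¬p:
w0: successors {w1}; ¬p there: w1:T. ✓
w1: successors {w2}; ¬p there: w2:T. ✓
w2: successors {w3}; ¬p there: w3:F. ✗
w3: successors {w4}; ¬p there: w4:F. ✗
w4: successors {w5}; ¬p there: w5:F. ✗
w5: successors {w6}; ¬p there: w6:T. ✓
w6: successors {w7}; ¬p there: w7:T. ✓
w7: successors {w7}; ¬p there: w7:T. ✓
— 5 worlds.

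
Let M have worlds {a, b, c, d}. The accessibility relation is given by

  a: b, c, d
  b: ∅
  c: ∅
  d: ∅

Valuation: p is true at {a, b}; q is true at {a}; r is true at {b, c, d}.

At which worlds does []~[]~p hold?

a: successors {b, c, d}; ~[]~p there: b:F, c:F, d:F. ✗
b: no successors, so []~[]~p holds vacuously. ✓
c: no successors, so []~[]~p holds vacuously. ✓
d: no successors, so []~[]~p holds vacuously. ✓

{b, c, d}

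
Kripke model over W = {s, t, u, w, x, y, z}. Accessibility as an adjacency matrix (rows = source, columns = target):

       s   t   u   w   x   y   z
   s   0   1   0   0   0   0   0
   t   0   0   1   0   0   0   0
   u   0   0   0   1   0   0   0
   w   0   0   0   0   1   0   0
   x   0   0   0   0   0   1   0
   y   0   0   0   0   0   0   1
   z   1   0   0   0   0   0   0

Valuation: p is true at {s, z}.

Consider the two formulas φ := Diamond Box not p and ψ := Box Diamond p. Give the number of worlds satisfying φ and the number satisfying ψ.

For Diamond Box not p:
s: successors {t}; Box not p there: t:T. ✓
t: successors {u}; Box not p there: u:T. ✓
u: successors {w}; Box not p there: w:T. ✓
w: successors {x}; Box not p there: x:T. ✓
x: successors {y}; Box not p there: y:F. ✗
y: successors {z}; Box not p there: z:F. ✗
z: successors {s}; Box not p there: s:T. ✓
— 5 worlds.
For Box Diamond p:
s: successors {t}; Diamond p there: t:F. ✗
t: successors {u}; Diamond p there: u:F. ✗
u: successors {w}; Diamond p there: w:F. ✗
w: successors {x}; Diamond p there: x:F. ✗
x: successors {y}; Diamond p there: y:T. ✓
y: successors {z}; Diamond p there: z:T. ✓
z: successors {s}; Diamond p there: s:F. ✗
— 2 worlds.

5 and 2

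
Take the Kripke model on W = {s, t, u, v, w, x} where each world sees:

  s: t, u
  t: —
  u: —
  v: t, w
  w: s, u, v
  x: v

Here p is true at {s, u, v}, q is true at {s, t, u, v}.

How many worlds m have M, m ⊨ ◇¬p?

2

s: successors {t, u}; ¬p there: t:T, u:F. ✓
t: no successors, so ◇¬p fails. ✗
u: no successors, so ◇¬p fails. ✗
v: successors {t, w}; ¬p there: t:T, w:T. ✓
w: successors {s, u, v}; ¬p there: s:F, u:F, v:F. ✗
x: successors {v}; ¬p there: v:F. ✗
Satisfying worlds: {s, v}.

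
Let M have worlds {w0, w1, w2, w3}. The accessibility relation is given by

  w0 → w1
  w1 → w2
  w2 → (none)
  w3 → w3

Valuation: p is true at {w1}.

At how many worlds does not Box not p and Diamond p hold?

1

w0: not Box not p is T, Diamond p is T. ✓
w1: not Box not p is F, Diamond p is F. ✗
w2: not Box not p is F, Diamond p is F. ✗
w3: not Box not p is F, Diamond p is F. ✗
Satisfying worlds: {w0}.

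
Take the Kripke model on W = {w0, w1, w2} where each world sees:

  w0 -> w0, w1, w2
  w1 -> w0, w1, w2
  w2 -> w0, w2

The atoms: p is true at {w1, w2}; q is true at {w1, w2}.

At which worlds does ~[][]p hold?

{w0, w1, w2}

w0: [][]p is F. ✓
w1: [][]p is F. ✓
w2: [][]p is F. ✓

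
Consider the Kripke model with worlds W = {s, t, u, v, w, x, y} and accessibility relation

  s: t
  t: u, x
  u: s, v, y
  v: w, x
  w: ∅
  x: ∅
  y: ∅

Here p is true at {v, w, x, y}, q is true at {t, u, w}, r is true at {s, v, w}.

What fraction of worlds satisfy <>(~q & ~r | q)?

s: successors {t}; ~q & ~r | q there: t:T. ✓
t: successors {u, x}; ~q & ~r | q there: u:T, x:T. ✓
u: successors {s, v, y}; ~q & ~r | q there: s:F, v:F, y:T. ✓
v: successors {w, x}; ~q & ~r | q there: w:T, x:T. ✓
w: no successors, so <>(~q & ~r | q) fails. ✗
x: no successors, so <>(~q & ~r | q) fails. ✗
y: no successors, so <>(~q & ~r | q) fails. ✗
That's 4 of 7 worlds, so 4/7.

4/7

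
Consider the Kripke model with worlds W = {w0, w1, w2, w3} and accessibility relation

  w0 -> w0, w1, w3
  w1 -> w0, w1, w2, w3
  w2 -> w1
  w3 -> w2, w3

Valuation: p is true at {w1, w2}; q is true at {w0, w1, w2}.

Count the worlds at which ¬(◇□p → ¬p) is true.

w0: ◇□p → ¬p is T. ✗
w1: ◇□p → ¬p is F. ✓
w2: ◇□p → ¬p is T. ✗
w3: ◇□p → ¬p is T. ✗
Satisfying worlds: {w1}.

1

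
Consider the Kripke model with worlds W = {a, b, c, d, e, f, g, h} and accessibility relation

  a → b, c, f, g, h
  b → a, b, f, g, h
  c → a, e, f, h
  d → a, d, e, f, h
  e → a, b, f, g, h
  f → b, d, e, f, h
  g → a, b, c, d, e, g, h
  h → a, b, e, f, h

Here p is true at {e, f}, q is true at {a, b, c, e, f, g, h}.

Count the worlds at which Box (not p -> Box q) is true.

a: successors {b, c, f, g, h}; not p -> Box q there: b:T, c:T, f:T, g:F, h:T. ✗
b: successors {a, b, f, g, h}; not p -> Box q there: a:T, b:T, f:T, g:F, h:T. ✗
c: successors {a, e, f, h}; not p -> Box q there: a:T, e:T, f:T, h:T. ✓
d: successors {a, d, e, f, h}; not p -> Box q there: a:T, d:F, e:T, f:T, h:T. ✗
e: successors {a, b, f, g, h}; not p -> Box q there: a:T, b:T, f:T, g:F, h:T. ✗
f: successors {b, d, e, f, h}; not p -> Box q there: b:T, d:F, e:T, f:T, h:T. ✗
g: successors {a, b, c, d, e, g, h}; not p -> Box q there: a:T, b:T, c:T, d:F, e:T, g:F, h:T. ✗
h: successors {a, b, e, f, h}; not p -> Box q there: a:T, b:T, e:T, f:T, h:T. ✓
Satisfying worlds: {c, h}.

2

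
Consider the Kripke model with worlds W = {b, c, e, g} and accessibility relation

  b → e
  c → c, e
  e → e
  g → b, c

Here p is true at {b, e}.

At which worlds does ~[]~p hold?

b: []~p is F. ✓
c: []~p is F. ✓
e: []~p is F. ✓
g: []~p is F. ✓

{b, c, e, g}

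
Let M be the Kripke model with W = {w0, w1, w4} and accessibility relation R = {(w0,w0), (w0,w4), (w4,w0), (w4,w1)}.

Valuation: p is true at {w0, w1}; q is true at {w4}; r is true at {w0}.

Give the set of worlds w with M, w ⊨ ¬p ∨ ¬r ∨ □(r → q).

w0: ¬p ∨ ¬r is F, □(r → q) is F. ✗
w1: ¬p ∨ ¬r is T, □(r → q) is T. ✓
w4: ¬p ∨ ¬r is T, □(r → q) is F. ✓

{w1, w4}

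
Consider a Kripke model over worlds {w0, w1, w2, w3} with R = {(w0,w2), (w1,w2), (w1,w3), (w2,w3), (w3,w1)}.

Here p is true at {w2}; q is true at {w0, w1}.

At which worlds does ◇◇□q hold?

w0: successors {w2}; ◇□q there: w2:T. ✓
w1: successors {w2, w3}; ◇□q there: w2:T, w3:F. ✓
w2: successors {w3}; ◇□q there: w3:F. ✗
w3: successors {w1}; ◇□q there: w1:T. ✓

{w0, w1, w3}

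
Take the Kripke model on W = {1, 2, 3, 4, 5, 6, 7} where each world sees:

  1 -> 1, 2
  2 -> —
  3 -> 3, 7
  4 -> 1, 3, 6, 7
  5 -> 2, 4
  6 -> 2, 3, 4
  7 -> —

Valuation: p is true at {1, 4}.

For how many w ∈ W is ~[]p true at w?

1: []p is F. ✓
2: []p is T. ✗
3: []p is F. ✓
4: []p is F. ✓
5: []p is F. ✓
6: []p is F. ✓
7: []p is T. ✗
Satisfying worlds: {1, 3, 4, 5, 6}.

5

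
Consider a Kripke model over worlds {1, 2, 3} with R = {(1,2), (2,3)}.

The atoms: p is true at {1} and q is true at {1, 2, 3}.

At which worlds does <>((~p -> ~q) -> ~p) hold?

{1, 2}

1: successors {2}; (~p -> ~q) -> ~p there: 2:T. ✓
2: successors {3}; (~p -> ~q) -> ~p there: 3:T. ✓
3: no successors, so <>((~p -> ~q) -> ~p) fails. ✗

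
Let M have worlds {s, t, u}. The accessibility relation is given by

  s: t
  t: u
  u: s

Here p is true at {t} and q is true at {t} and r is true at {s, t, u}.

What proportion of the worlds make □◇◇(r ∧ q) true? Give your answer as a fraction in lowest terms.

1/3

s: successors {t}; ◇◇(r ∧ q) there: t:F. ✗
t: successors {u}; ◇◇(r ∧ q) there: u:T. ✓
u: successors {s}; ◇◇(r ∧ q) there: s:F. ✗
That's 1 of 3 worlds, so 1/3.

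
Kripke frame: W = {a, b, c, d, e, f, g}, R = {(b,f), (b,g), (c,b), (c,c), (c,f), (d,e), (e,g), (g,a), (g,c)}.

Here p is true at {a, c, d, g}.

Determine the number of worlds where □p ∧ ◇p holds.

2

a: □p is T, ◇p is F. ✗
b: □p is F, ◇p is T. ✗
c: □p is F, ◇p is T. ✗
d: □p is F, ◇p is F. ✗
e: □p is T, ◇p is T. ✓
f: □p is T, ◇p is F. ✗
g: □p is T, ◇p is T. ✓
Satisfying worlds: {e, g}.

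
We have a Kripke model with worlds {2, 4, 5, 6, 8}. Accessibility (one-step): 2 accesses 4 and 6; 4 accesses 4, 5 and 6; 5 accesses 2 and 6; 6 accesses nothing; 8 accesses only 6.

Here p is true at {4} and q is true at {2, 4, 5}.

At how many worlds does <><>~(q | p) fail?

2

2: successors {4, 6}; <>~(q | p) there: 4:T, 6:F. ✓
4: successors {4, 5, 6}; <>~(q | p) there: 4:T, 5:T, 6:F. ✓
5: successors {2, 6}; <>~(q | p) there: 2:T, 6:F. ✓
6: no successors, so <><>~(q | p) fails. ✗
8: successors {6}; <>~(q | p) there: 6:F. ✗
Satisfying worlds: {2, 4, 5}.
So <><>~(q | p) fails at the other 2 worlds.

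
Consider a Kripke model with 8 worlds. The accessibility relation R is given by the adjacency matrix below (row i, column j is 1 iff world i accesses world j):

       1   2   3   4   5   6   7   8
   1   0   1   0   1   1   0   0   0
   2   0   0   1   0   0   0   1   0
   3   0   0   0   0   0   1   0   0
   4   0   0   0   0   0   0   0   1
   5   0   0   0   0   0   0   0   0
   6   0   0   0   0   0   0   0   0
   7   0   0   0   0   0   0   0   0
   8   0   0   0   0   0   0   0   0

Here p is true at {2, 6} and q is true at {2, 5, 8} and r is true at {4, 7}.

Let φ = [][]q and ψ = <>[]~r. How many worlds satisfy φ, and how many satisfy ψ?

For [][]q:
1: successors {2, 4, 5}; []q there: 2:F, 4:T, 5:T. ✗
2: successors {3, 7}; []q there: 3:F, 7:T. ✗
3: successors {6}; []q there: 6:T. ✓
4: successors {8}; []q there: 8:T. ✓
5: no successors, so [][]q holds vacuously. ✓
6: no successors, so [][]q holds vacuously. ✓
7: no successors, so [][]q holds vacuously. ✓
8: no successors, so [][]q holds vacuously. ✓
— 6 worlds.
For <>[]~r:
1: successors {2, 4, 5}; []~r there: 2:F, 4:T, 5:T. ✓
2: successors {3, 7}; []~r there: 3:T, 7:T. ✓
3: successors {6}; []~r there: 6:T. ✓
4: successors {8}; []~r there: 8:T. ✓
5: no successors, so <>[]~r fails. ✗
6: no successors, so <>[]~r fails. ✗
7: no successors, so <>[]~r fails. ✗
8: no successors, so <>[]~r fails. ✗
— 4 worlds.

6 and 4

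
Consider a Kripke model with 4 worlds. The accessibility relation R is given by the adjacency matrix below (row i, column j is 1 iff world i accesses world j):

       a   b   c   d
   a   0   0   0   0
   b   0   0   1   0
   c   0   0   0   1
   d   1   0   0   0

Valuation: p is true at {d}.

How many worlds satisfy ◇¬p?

a: no successors, so ◇¬p fails. ✗
b: successors {c}; ¬p there: c:T. ✓
c: successors {d}; ¬p there: d:F. ✗
d: successors {a}; ¬p there: a:T. ✓
Satisfying worlds: {b, d}.

2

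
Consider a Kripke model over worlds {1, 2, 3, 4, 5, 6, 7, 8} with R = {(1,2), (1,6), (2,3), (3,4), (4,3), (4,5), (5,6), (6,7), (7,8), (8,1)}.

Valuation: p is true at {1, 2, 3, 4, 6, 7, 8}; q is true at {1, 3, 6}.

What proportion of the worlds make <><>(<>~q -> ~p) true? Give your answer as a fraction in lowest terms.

3/8

1: successors {2, 6}; <>(<>~q -> ~p) there: 2:F, 6:F. ✗
2: successors {3}; <>(<>~q -> ~p) there: 3:F. ✗
3: successors {4}; <>(<>~q -> ~p) there: 4:T. ✓
4: successors {3, 5}; <>(<>~q -> ~p) there: 3:F, 5:F. ✗
5: successors {6}; <>(<>~q -> ~p) there: 6:F. ✗
6: successors {7}; <>(<>~q -> ~p) there: 7:T. ✓
7: successors {8}; <>(<>~q -> ~p) there: 8:F. ✗
8: successors {1}; <>(<>~q -> ~p) there: 1:T. ✓
That's 3 of 8 worlds, so 3/8.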